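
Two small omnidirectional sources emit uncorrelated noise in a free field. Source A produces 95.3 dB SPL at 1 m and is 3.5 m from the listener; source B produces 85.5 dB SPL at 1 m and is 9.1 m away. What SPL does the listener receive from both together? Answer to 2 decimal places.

84.49 dB SPL

At the listener: L_A = 95.3 − 20·log₁₀(3.5) = 84.419 dB; L_B = 85.5 − 20·log₁₀(9.1) = 66.319 dB.
Combined: 10·log₁₀(10^(84.419/10)+10^(66.319/10)) = 84.49 dB SPL.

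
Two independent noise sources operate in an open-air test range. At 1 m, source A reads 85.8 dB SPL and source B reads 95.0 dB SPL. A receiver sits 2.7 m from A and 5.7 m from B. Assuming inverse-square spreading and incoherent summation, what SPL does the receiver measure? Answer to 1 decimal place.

At the listener: L_A = 85.8 − 20·log₁₀(2.7) = 77.17 dB; L_B = 95.0 − 20·log₁₀(5.7) = 79.88 dB.
Combined: 10·log₁₀(10^(77.17/10)+10^(79.88/10)) = 81.7 dB SPL.

81.7 dB SPL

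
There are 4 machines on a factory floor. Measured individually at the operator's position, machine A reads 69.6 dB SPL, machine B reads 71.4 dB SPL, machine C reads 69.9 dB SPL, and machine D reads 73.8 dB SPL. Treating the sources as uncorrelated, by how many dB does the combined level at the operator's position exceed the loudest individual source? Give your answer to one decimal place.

Add the sources as powers (linear), then convert back to dB:
L_total = 10·log₁₀(10^(69.6/10) + 10^(71.4/10) + 10^(69.9/10) + 10^(73.8/10)) = 77.53 dB SPL.
Excess over the loudest (73.8 dB): 77.53 − 73.8 = 3.7 dB.

3.7 dB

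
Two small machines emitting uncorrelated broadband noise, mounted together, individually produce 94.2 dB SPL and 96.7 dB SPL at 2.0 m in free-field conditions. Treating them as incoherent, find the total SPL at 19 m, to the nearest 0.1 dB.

79.1 dB SPL

Combined at 2.0 m: 10·log₁₀(10^(94.2/10)+10^(96.7/10)) = 98.64 dB SPL.
Then apply −20·log₁₀(19/2.0) = -19.55 dB → 79.1 dB SPL.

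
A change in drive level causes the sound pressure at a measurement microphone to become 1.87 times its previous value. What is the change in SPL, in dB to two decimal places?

5.44 dB

SPL change from a pressure ratio uses the 20·log₁₀ form:
20·log₁₀(1.87) = 5.44 dB.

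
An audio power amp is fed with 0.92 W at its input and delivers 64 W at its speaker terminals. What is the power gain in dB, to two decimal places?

18.42 dB

For a power ratio, dB = 10·log₁₀(P₂/P₁).
10·log₁₀(64/0.92) = 10·log₁₀(69.57) = 18.42 dB.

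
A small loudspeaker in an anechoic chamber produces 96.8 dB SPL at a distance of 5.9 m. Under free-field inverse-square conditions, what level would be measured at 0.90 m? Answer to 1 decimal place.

113.1 dB SPL

Free-field point source: level drops by 20·log₁₀ of the distance ratio.
ΔL = −20·log₁₀(0.90/5.9) = 16.33 dB, so L₂ = 96.8 + (16.33) = 113.1 dB SPL.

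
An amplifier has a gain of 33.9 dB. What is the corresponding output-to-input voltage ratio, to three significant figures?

49.5

Voltage ratio = 10^(dB/20).
10^(33.9/20) = 10^(1.695) = 49.5.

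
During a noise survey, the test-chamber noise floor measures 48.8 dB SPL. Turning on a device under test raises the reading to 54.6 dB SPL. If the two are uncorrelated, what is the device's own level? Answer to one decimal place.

Remove the background by subtracting linear intensities:
L_src = 10·log₁₀(10^(54.6/10) − 10^(48.8/10)) = 10·log₁₀(212500) = 53.3 dB SPL.

53.3 dB SPL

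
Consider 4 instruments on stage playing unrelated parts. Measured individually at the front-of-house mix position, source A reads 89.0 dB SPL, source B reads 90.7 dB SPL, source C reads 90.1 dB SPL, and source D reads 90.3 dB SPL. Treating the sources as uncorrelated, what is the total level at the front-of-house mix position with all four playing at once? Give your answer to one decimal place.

96.1 dB SPL

Incoherent sources sum as intensities:
L_total = 10·log₁₀(10^(89.0/10) + 10^(90.7/10) + 10^(90.1/10) + 10^(90.3/10)) = 10·log₁₀(4064000000) = 96.1 dB SPL.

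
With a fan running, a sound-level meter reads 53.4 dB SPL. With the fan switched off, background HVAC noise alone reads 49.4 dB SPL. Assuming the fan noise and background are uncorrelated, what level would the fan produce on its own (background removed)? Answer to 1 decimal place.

51.2 dB SPL

Background correction is a power subtraction:
L_src = 10·log₁₀(10^(53.4/10) − 10^(49.4/10)) = 10·log₁₀(131700) = 51.2 dB SPL.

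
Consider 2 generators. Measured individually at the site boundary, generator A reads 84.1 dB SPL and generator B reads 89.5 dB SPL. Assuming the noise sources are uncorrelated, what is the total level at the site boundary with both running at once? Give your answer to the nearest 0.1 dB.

Add the sources as powers (linear), then convert back to dB:
L_total = 10·log₁₀(10^(84.1/10) + 10^(89.5/10)) = 10·log₁₀(1148000000) = 90.6 dB SPL.

90.6 dB SPL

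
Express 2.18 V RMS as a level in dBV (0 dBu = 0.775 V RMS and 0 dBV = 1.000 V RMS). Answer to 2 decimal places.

dBV = 20·log₁₀(V / 1.000 V).
20·log₁₀(2.18/1.000) = +6.77 dBV.

+6.77 dBV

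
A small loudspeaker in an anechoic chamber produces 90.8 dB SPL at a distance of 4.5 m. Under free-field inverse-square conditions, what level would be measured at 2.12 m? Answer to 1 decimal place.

Free-field point source: level drops by 20·log₁₀ of the distance ratio.
ΔL = −20·log₁₀(2.12/4.5) = 6.54 dB, so L₂ = 90.8 + (6.54) = 97.3 dB SPL.

97.3 dB SPL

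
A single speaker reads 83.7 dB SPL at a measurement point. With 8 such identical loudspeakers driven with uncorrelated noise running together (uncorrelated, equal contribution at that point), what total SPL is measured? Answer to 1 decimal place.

8 equal incoherent sources raise the level by 10·log₁₀(8) = 9.03 dB.
L_total = 83.7 + 9.03 = 92.7 dB SPL.

92.7 dB SPL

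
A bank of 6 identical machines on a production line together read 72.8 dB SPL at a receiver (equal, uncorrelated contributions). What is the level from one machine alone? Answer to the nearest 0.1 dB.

6 equal incoherent sources add 10·log₁₀(6) = 7.78 dB over one source.
L_one = 72.8 − 7.78 = 65.0 dB SPL.

65.0 dB SPL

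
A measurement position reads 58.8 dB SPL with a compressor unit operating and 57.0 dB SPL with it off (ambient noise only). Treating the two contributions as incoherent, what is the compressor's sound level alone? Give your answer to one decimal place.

54.1 dB SPL

Background correction is a power subtraction:
L_src = 10·log₁₀(10^(58.8/10) − 10^(57.0/10)) = 10·log₁₀(257400) = 54.1 dB SPL.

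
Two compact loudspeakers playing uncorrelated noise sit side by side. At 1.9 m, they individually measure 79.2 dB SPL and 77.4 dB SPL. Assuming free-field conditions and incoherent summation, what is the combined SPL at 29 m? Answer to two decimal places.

Combined at 1.9 m: 10·log₁₀(10^(79.2/10)+10^(77.4/10)) = 81.403 dB SPL.
Then apply −20·log₁₀(29/1.9) = -23.673 dB → 57.73 dB SPL.

57.73 dB SPL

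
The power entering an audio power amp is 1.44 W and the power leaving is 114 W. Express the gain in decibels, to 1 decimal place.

Power is a power quantity, so gain = 10·log₁₀(P_out/P_in).
10·log₁₀(114/1.44) = 10·log₁₀(79.17) = 19.0 dB.

19.0 dB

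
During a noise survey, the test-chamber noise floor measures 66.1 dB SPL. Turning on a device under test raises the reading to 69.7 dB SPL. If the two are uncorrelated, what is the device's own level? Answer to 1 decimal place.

67.2 dB SPL

Subtract intensities: L_src = 10·log₁₀(10^(L_total/10) − 10^(L_bg/10)).
L_src = 10·log₁₀(10^(69.7/10) − 10^(66.1/10)) = 10·log₁₀(5259000) = 67.2 dB SPL.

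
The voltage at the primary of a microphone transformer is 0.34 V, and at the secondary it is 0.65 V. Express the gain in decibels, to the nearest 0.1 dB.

5.6 dB

Voltage is an amplitude quantity, so gain = 20·log₁₀(V_out/V_in).
20·log₁₀(0.65/0.34) = 20·log₁₀(1.912) = 5.6 dB.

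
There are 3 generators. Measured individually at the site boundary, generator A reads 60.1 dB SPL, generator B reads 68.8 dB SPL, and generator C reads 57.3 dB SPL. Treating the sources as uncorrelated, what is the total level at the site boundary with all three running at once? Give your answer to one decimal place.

Incoherent sources sum as intensities:
L_total = 10·log₁₀(10^(60.1/10) + 10^(68.8/10) + 10^(57.3/10)) = 10·log₁₀(9146000) = 69.6 dB SPL.

69.6 dB SPL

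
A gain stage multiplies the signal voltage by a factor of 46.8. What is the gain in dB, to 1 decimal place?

For a voltage ratio, dB = 20·log₁₀(V₂/V₁).
20·log₁₀(46.8) = 33.4 dB.

33.4 dB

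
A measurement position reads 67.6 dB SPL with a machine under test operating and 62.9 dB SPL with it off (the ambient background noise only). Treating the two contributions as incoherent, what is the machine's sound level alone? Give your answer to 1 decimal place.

Background correction is a power subtraction:
L_src = 10·log₁₀(10^(67.6/10) − 10^(62.9/10)) = 10·log₁₀(3805000) = 65.8 dB SPL.

65.8 dB SPL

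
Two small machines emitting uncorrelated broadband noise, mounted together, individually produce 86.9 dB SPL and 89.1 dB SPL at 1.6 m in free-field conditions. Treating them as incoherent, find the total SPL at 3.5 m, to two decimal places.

Combined at 1.6 m: 10·log₁₀(10^(86.9/10)+10^(89.1/10)) = 91.148 dB SPL.
Then apply −20·log₁₀(3.5/1.6) = -6.799 dB → 84.35 dB SPL.

84.35 dB SPL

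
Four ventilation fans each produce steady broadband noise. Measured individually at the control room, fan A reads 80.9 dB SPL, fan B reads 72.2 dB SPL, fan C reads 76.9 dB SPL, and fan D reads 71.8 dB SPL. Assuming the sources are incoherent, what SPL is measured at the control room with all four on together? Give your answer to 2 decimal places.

Uncorrelated sources add in intensity (power), not in dB.
L_total = 10·log₁₀(10^(80.9/10) + 10^(72.2/10) + 10^(76.9/10) + 10^(71.8/10)) = 10·log₁₀(203700000) = 83.09 dB SPL.

83.09 dB SPL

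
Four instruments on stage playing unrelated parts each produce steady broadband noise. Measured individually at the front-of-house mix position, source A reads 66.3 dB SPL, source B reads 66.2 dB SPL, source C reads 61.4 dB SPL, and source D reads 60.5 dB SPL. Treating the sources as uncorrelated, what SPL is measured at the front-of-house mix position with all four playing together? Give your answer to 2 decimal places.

70.39 dB SPL

Uncorrelated sources add in intensity (power), not in dB.
L_total = 10·log₁₀(10^(66.3/10) + 10^(66.2/10) + 10^(61.4/10) + 10^(60.5/10)) = 10·log₁₀(10940000) = 70.39 dB SPL.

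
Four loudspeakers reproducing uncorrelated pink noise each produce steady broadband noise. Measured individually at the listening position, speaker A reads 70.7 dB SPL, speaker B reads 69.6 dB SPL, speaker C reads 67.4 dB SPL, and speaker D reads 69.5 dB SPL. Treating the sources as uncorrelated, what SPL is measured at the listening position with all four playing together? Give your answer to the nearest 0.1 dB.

Incoherent sources sum as intensities:
L_total = 10·log₁₀(10^(70.7/10) + 10^(69.6/10) + 10^(67.4/10) + 10^(69.5/10)) = 10·log₁₀(35280000) = 75.5 dB SPL.

75.5 dB SPL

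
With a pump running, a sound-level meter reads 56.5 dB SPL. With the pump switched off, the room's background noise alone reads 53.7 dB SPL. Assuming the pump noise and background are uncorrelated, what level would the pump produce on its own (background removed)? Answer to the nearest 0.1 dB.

Subtract intensities: L_src = 10·log₁₀(10^(L_total/10) − 10^(L_bg/10)).
L_src = 10·log₁₀(10^(56.5/10) − 10^(53.7/10)) = 10·log₁₀(212300) = 53.3 dB SPL.

53.3 dB SPL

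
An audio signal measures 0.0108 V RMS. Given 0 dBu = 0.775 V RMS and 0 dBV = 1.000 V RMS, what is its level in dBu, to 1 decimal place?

-37.1 dBu

dBu = 20·log₁₀(V / 0.775 V).
20·log₁₀(0.0108/0.775) = -37.1 dBu.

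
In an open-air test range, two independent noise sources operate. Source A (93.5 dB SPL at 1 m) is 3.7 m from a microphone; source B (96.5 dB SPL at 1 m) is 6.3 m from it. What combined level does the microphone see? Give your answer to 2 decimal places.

At the listener: L_A = 93.5 − 20·log₁₀(3.7) = 82.136 dB; L_B = 96.5 − 20·log₁₀(6.3) = 80.513 dB.
Combined: 10·log₁₀(10^(82.136/10)+10^(80.513/10)) = 84.41 dB SPL.

84.41 dB SPL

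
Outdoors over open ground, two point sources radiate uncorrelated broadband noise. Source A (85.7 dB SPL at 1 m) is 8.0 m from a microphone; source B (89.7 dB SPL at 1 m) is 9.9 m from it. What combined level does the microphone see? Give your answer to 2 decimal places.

71.85 dB SPL

At the listener: L_A = 85.7 − 20·log₁₀(8.0) = 67.638 dB; L_B = 89.7 − 20·log₁₀(9.9) = 69.787 dB.
Combined: 10·log₁₀(10^(67.638/10)+10^(69.787/10)) = 71.85 dB SPL.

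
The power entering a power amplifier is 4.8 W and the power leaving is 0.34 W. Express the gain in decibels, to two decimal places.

For a power ratio, dB = 10·log₁₀(P₂/P₁).
10·log₁₀(0.34/4.8) = 10·log₁₀(0.07083) = -11.50 dB.

-11.50 dB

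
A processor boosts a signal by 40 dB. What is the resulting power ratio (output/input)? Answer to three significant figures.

Power ratio = 10^(dB/10).
10^(40/10) = 10^(4.000) = 10000.

10000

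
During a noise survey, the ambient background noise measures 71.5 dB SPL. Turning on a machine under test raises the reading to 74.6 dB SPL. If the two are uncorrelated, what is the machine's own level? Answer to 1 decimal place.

Background correction is a power subtraction:
L_src = 10·log₁₀(10^(74.6/10) − 10^(71.5/10)) = 10·log₁₀(14710000) = 71.7 dB SPL.

71.7 dB SPL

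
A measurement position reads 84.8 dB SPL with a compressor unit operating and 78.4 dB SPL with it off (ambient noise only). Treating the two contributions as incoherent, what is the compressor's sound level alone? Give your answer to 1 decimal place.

83.7 dB SPL

Background correction is a power subtraction:
L_src = 10·log₁₀(10^(84.8/10) − 10^(78.4/10)) = 10·log₁₀(232800000) = 83.7 dB SPL.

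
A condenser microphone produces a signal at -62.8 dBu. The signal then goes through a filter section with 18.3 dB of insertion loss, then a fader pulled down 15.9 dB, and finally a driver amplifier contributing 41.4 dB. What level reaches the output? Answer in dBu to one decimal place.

-55.6 dBu

In dB, series stages simply add:
-62.8 − 18.3 − 15.9 + 41.4 = -55.6 dBu.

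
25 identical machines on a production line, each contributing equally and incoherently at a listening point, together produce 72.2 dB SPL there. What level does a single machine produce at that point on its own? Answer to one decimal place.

58.2 dB SPL

25 equal incoherent sources add 10·log₁₀(25) = 13.98 dB over one source.
L_one = 72.2 − 13.98 = 58.2 dB SPL.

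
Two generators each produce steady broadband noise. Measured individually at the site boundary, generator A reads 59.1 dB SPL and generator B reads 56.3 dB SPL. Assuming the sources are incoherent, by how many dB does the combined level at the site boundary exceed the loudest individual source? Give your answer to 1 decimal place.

Add the sources as powers (linear), then convert back to dB:
L_total = 10·log₁₀(10^(59.1/10) + 10^(56.3/10)) = 60.93 dB SPL.
Excess over the loudest (59.1 dB): 60.93 − 59.1 = 1.8 dB.

1.8 dB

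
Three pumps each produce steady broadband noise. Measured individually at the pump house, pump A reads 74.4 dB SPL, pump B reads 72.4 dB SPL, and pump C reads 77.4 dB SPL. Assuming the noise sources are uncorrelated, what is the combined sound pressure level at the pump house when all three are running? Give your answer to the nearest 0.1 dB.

Incoherent sources sum as intensities:
L_total = 10·log₁₀(10^(74.4/10) + 10^(72.4/10) + 10^(77.4/10)) = 10·log₁₀(99870000) = 80.0 dB SPL.

80.0 dB SPL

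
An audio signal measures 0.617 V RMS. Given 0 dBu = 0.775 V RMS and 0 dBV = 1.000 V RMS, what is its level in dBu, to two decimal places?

dBu = 20·log₁₀(V / 0.775 V).
20·log₁₀(0.617/0.775) = -1.98 dBu.

-1.98 dBu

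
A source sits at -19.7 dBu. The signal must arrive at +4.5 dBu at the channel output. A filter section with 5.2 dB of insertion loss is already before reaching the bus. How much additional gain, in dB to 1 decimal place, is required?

29.4 dB

The required make-up gain is the shortfall in the dB sum.
G = +4.5 − (-19.7) + 5.2 = 29.4 dB.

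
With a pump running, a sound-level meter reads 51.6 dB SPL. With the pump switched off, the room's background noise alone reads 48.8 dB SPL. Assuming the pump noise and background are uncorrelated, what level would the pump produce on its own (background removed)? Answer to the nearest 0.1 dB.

Remove the background by subtracting linear intensities:
L_src = 10·log₁₀(10^(51.6/10) − 10^(48.8/10)) = 10·log₁₀(68690) = 48.4 dB SPL.

48.4 dB SPL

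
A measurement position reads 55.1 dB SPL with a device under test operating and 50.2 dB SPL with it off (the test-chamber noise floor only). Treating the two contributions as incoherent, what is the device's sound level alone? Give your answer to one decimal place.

53.4 dB SPL

Subtract intensities: L_src = 10·log₁₀(10^(L_total/10) − 10^(L_bg/10)).
L_src = 10·log₁₀(10^(55.1/10) − 10^(50.2/10)) = 10·log₁₀(218900) = 53.4 dB SPL.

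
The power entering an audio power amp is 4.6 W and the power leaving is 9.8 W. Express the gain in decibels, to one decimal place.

For a power ratio, dB = 10·log₁₀(P₂/P₁).
10·log₁₀(9.8/4.6) = 10·log₁₀(2.130) = 3.3 dB.

3.3 dB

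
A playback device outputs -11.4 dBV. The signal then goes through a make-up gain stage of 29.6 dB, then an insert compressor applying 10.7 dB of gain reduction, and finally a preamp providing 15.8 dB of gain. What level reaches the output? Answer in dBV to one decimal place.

Cascaded gains and losses add directly in dB.
-11.4 + 29.6 − 10.7 + 15.8 = +23.3 dBV.

+23.3 dBV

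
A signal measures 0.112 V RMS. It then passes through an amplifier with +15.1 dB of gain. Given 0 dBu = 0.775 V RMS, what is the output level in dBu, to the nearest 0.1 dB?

-1.7 dBu

Input level: 20·log₁₀(0.112/0.775) = -16.80 dBu.
Output: -16.80 + 15.1 = -1.7 dBu.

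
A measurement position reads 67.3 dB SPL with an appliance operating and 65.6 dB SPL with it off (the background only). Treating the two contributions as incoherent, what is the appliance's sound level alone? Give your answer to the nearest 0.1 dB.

Subtract intensities: L_src = 10·log₁₀(10^(L_total/10) − 10^(L_bg/10)).
L_src = 10·log₁₀(10^(67.3/10) − 10^(65.6/10)) = 10·log₁₀(1740000) = 62.4 dB SPL.

62.4 dB SPL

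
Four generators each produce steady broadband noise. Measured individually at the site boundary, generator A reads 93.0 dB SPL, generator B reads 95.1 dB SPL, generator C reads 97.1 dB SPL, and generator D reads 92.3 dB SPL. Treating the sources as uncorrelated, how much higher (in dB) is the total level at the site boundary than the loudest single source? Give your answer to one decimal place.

Uncorrelated sources add in intensity (power), not in dB.
L_total = 10·log₁₀(10^(93.0/10) + 10^(95.1/10) + 10^(97.1/10) + 10^(92.3/10)) = 100.81 dB SPL.
Excess over the loudest (97.1 dB): 100.81 − 97.1 = 3.7 dB.

3.7 dB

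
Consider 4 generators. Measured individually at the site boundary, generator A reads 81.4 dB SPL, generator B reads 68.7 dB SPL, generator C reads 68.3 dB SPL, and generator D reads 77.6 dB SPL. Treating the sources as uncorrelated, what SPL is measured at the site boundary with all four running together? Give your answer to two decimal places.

83.22 dB SPL

Uncorrelated sources add in intensity (power), not in dB.
L_total = 10·log₁₀(10^(81.4/10) + 10^(68.7/10) + 10^(68.3/10) + 10^(77.6/10)) = 10·log₁₀(209800000) = 83.22 dB SPL.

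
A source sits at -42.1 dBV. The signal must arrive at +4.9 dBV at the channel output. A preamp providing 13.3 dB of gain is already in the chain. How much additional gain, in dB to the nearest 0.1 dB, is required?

The required make-up gain is the shortfall in the dB sum.
G = +4.9 − (-42.1) − 13.3 = 33.7 dB.

33.7 dB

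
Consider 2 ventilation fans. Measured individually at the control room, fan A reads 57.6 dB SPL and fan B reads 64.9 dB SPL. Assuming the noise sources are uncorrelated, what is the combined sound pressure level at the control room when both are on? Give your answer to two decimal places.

Add the sources as powers (linear), then convert back to dB:
L_total = 10·log₁₀(10^(57.6/10) + 10^(64.9/10)) = 10·log₁₀(3666000) = 65.64 dB SPL.

65.64 dB SPL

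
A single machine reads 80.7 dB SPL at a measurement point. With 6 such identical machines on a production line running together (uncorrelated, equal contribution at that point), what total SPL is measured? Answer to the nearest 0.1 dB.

88.5 dB SPL

6 equal incoherent sources raise the level by 10·log₁₀(6) = 7.78 dB.
L_total = 80.7 + 7.78 = 88.5 dB SPL.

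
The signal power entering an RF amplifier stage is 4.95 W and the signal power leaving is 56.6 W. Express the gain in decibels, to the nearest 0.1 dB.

Power is a power quantity, so gain = 10·log₁₀(P_out/P_in).
10·log₁₀(56.6/4.95) = 10·log₁₀(11.43) = 10.6 dB.

10.6 dB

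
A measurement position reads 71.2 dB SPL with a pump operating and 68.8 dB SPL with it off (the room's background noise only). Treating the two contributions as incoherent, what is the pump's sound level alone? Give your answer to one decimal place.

Background correction is a power subtraction:
L_src = 10·log₁₀(10^(71.2/10) − 10^(68.8/10)) = 10·log₁₀(5597000) = 67.5 dB SPL.

67.5 dB SPL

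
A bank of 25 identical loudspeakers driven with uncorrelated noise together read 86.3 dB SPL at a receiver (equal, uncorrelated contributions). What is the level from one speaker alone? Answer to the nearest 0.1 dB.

25 equal incoherent sources add 10·log₁₀(25) = 13.98 dB over one source.
L_one = 86.3 − 13.98 = 72.3 dB SPL.

72.3 dB SPL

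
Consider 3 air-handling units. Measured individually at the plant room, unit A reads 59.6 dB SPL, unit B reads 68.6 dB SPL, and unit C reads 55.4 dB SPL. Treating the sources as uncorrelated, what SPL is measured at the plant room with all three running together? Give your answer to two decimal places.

Uncorrelated sources add in intensity (power), not in dB.
L_total = 10·log₁₀(10^(59.6/10) + 10^(68.6/10) + 10^(55.4/10)) = 10·log₁₀(8503000) = 69.30 dB SPL.

69.30 dB SPL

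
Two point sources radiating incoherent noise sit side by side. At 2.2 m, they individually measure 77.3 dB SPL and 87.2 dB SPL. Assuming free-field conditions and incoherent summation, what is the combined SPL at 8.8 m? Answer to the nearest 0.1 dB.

75.6 dB SPL

Combined at 2.2 m: 10·log₁₀(10^(77.3/10)+10^(87.2/10)) = 87.62 dB SPL.
Then apply −20·log₁₀(8.8/2.2) = -12.04 dB → 75.6 dB SPL.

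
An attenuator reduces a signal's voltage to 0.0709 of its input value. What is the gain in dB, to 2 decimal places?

Voltage ratio → dB uses the 20·log₁₀ form:
20·log₁₀(0.0709) = -22.99 dB.

-22.99 dB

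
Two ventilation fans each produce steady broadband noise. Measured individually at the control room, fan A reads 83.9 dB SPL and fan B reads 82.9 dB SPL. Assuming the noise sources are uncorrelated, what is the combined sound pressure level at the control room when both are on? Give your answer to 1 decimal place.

86.4 dB SPL

Add the sources as powers (linear), then convert back to dB:
L_total = 10·log₁₀(10^(83.9/10) + 10^(82.9/10)) = 10·log₁₀(440500000) = 86.4 dB SPL.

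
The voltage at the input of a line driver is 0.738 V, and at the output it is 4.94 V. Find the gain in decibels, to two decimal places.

Voltage is an amplitude quantity, so gain = 20·log₁₀(V_out/V_in).
20·log₁₀(4.94/0.738) = 20·log₁₀(6.694) = 16.51 dB.

16.51 dB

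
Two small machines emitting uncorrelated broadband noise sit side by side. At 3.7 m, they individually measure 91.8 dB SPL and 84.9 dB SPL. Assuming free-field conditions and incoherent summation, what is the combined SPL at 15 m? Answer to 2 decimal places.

Combined at 3.7 m: 10·log₁₀(10^(91.8/10)+10^(84.9/10)) = 92.607 dB SPL.
Then apply −20·log₁₀(15/3.7) = -12.158 dB → 80.45 dB SPL.

80.45 dB SPL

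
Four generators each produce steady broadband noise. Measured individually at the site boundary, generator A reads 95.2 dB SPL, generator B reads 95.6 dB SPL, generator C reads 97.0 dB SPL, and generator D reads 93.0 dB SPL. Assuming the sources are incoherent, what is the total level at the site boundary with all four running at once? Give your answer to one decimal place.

101.4 dB SPL

Uncorrelated sources add in intensity (power), not in dB.
L_total = 10·log₁₀(10^(95.2/10) + 10^(95.6/10) + 10^(97.0/10) + 10^(93.0/10)) = 10·log₁₀(13949000000) = 101.4 dB SPL.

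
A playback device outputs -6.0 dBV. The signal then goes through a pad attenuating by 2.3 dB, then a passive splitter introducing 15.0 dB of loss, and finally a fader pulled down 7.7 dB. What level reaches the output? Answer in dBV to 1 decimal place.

In dB, series stages simply add:
-6.0 − 2.3 − 15.0 − 7.7 = -31.0 dBV.

-31.0 dBV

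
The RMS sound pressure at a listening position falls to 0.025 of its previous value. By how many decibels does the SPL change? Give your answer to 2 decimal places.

Sound pressure is an amplitude quantity: ΔL = 20·log₁₀(p₂/p₁).
20·log₁₀(0.025) = -32.04 dB.

-32.04 dB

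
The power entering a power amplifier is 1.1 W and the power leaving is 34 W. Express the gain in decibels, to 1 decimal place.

14.9 dB

For a power ratio, dB = 10·log₁₀(P₂/P₁).
10·log₁₀(34/1.1) = 10·log₁₀(30.91) = 14.9 dB.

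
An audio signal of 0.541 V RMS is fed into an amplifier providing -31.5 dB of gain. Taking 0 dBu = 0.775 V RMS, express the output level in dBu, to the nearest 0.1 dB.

Input level: 20·log₁₀(0.541/0.775) = -3.12 dBu.
Output: -3.12 − 31.5 = -34.6 dBu.

-34.6 dBu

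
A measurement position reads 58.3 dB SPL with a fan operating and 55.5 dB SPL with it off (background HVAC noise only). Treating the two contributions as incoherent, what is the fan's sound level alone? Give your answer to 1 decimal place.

55.1 dB SPL

Remove the background by subtracting linear intensities:
L_src = 10·log₁₀(10^(58.3/10) − 10^(55.5/10)) = 10·log₁₀(321300) = 55.1 dB SPL.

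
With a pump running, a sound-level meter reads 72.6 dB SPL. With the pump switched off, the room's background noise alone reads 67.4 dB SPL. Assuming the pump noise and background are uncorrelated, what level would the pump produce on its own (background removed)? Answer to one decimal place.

Remove the background by subtracting linear intensities:
L_src = 10·log₁₀(10^(72.6/10) − 10^(67.4/10)) = 10·log₁₀(12700000) = 71.0 dB SPL.

71.0 dB SPL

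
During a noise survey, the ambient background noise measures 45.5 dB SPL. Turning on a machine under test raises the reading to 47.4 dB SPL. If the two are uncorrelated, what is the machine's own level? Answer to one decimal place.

42.9 dB SPL

Background correction is a power subtraction:
L_src = 10·log₁₀(10^(47.4/10) − 10^(45.5/10)) = 10·log₁₀(19470) = 42.9 dB SPL.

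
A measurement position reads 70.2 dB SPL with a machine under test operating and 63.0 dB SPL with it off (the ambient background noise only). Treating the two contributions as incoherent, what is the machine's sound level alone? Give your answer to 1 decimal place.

Subtract intensities: L_src = 10·log₁₀(10^(L_total/10) − 10^(L_bg/10)).
L_src = 10·log₁₀(10^(70.2/10) − 10^(63.0/10)) = 10·log₁₀(8476000) = 69.3 dB SPL.

69.3 dB SPL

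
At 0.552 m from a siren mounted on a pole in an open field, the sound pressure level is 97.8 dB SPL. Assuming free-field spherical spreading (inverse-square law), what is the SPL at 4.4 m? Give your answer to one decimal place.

For a point source in a free field, ΔL = −20·log₁₀(d₂/d₁).
ΔL = −20·log₁₀(4.4/0.552) = -18.03 dB, so L₂ = 97.8 + (-18.03) = 79.8 dB SPL.

79.8 dB SPL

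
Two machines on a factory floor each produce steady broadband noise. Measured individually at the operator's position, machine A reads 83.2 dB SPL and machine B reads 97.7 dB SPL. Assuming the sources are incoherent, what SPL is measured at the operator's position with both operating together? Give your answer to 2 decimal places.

Uncorrelated sources add in intensity (power), not in dB.
L_total = 10·log₁₀(10^(83.2/10) + 10^(97.7/10)) = 10·log₁₀(6097000000) = 97.85 dB SPL.

97.85 dB SPL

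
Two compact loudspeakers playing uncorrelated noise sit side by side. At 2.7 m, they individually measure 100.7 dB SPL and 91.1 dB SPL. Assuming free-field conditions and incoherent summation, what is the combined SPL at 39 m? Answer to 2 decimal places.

Combined at 2.7 m: 10·log₁₀(10^(100.7/10)+10^(91.1/10)) = 101.152 dB SPL.
Then apply −20·log₁₀(39/2.7) = -23.194 dB → 77.96 dB SPL.

77.96 dB SPL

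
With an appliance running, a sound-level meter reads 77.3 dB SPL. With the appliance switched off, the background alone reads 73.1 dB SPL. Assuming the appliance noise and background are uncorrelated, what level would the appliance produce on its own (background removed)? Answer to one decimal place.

75.2 dB SPL

Background correction is a power subtraction:
L_src = 10·log₁₀(10^(77.3/10) − 10^(73.1/10)) = 10·log₁₀(33290000) = 75.2 dB SPL.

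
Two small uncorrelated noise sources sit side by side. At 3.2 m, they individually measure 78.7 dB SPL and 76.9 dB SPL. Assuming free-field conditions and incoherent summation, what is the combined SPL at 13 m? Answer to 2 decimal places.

68.73 dB SPL

Combined at 3.2 m: 10·log₁₀(10^(78.7/10)+10^(76.9/10)) = 80.903 dB SPL.
Then apply −20·log₁₀(13/3.2) = -12.176 dB → 68.73 dB SPL.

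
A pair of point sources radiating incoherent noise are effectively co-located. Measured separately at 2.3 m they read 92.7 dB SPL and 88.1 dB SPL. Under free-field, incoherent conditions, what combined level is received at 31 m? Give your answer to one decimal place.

71.4 dB SPL

Combined at 2.3 m: 10·log₁₀(10^(92.7/10)+10^(88.1/10)) = 93.99 dB SPL.
Then apply −20·log₁₀(31/2.3) = -22.59 dB → 71.4 dB SPL.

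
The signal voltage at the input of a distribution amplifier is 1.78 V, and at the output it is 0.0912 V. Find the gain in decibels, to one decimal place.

Voltage is an amplitude quantity, so gain = 20·log₁₀(V_out/V_in).
20·log₁₀(0.0912/1.78) = 20·log₁₀(0.05124) = -25.8 dB.

-25.8 dB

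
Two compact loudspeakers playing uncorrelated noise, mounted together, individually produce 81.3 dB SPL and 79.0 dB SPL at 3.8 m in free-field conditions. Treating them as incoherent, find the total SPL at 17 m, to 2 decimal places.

Combined at 3.8 m: 10·log₁₀(10^(81.3/10)+10^(79.0/10)) = 83.311 dB SPL.
Then apply −20·log₁₀(17/3.8) = -13.013 dB → 70.30 dB SPL.

70.30 dB SPL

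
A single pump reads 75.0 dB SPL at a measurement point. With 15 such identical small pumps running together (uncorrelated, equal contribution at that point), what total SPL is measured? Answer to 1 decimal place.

15 equal incoherent sources raise the level by 10·log₁₀(15) = 11.76 dB.
L_total = 75.0 + 11.76 = 86.8 dB SPL.

86.8 dB SPL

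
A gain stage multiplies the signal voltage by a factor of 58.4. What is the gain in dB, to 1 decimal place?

35.3 dB

For a voltage ratio, dB = 20·log₁₀(V₂/V₁).
20·log₁₀(58.4) = 35.3 dB.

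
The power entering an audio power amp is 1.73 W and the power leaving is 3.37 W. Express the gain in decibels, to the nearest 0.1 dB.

Power is a power quantity, so gain = 10·log₁₀(P_out/P_in).
10·log₁₀(3.37/1.73) = 10·log₁₀(1.948) = 2.9 dB.

2.9 dB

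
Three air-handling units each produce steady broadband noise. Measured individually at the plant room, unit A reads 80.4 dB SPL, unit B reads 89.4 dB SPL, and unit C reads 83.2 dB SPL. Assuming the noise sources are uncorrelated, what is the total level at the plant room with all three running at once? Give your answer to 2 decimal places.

90.75 dB SPL

Uncorrelated sources add in intensity (power), not in dB.
L_total = 10·log₁₀(10^(80.4/10) + 10^(89.4/10) + 10^(83.2/10)) = 10·log₁₀(1190000000) = 90.75 dB SPL.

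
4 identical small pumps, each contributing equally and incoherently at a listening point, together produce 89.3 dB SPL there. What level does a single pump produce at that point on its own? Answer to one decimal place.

83.3 dB SPL

4 equal incoherent sources add 10·log₁₀(4) = 6.02 dB over one source.
L_one = 89.3 − 6.02 = 83.3 dB SPL.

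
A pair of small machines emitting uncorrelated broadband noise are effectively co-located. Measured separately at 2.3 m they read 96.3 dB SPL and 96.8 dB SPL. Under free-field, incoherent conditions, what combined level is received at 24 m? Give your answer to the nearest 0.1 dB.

79.2 dB SPL

Combined at 2.3 m: 10·log₁₀(10^(96.3/10)+10^(96.8/10)) = 99.57 dB SPL.
Then apply −20·log₁₀(24/2.3) = -20.37 dB → 79.2 dB SPL.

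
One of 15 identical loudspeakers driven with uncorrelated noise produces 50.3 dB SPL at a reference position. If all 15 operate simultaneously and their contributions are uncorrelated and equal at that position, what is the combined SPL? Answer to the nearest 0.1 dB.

15 equal incoherent sources raise the level by 10·log₁₀(15) = 11.76 dB.
L_total = 50.3 + 11.76 = 62.1 dB SPL.

62.1 dB SPL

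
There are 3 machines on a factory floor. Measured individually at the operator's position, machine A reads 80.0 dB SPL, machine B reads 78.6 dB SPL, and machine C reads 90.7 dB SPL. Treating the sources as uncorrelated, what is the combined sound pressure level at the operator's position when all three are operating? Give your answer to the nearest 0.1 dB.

Uncorrelated sources add in intensity (power), not in dB.
L_total = 10·log₁₀(10^(80.0/10) + 10^(78.6/10) + 10^(90.7/10)) = 10·log₁₀(1347000000) = 91.3 dB SPL.

91.3 dB SPL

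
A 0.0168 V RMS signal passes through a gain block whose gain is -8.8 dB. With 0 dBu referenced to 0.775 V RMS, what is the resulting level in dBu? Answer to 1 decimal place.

Input level: 20·log₁₀(0.0168/0.775) = -33.28 dBu.
Output: -33.28 − 8.8 = -42.1 dBu.

-42.1 dBu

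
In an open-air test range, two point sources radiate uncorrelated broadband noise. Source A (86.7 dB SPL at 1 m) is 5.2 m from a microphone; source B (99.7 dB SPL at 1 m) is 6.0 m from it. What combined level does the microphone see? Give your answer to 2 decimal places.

At the listener: L_A = 86.7 − 20·log₁₀(5.2) = 72.380 dB; L_B = 99.7 − 20·log₁₀(6.0) = 84.137 dB.
Combined: 10·log₁₀(10^(72.380/10)+10^(84.137/10)) = 84.42 dB SPL.

84.42 dB SPL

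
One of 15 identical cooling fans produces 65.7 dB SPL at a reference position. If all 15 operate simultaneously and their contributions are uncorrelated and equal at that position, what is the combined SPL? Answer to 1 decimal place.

15 equal incoherent sources raise the level by 10·log₁₀(15) = 11.76 dB.
L_total = 65.7 + 11.76 = 77.5 dB SPL.

77.5 dB SPL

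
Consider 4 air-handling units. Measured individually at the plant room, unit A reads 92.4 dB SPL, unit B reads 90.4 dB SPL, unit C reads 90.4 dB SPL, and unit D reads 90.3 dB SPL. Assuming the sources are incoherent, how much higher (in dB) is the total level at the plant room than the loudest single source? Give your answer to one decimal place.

4.6 dB

Add the sources as powers (linear), then convert back to dB:
L_total = 10·log₁₀(10^(92.4/10) + 10^(90.4/10) + 10^(90.4/10) + 10^(90.3/10)) = 96.99 dB SPL.
Excess over the loudest (92.4 dB): 96.99 − 92.4 = 4.6 dB.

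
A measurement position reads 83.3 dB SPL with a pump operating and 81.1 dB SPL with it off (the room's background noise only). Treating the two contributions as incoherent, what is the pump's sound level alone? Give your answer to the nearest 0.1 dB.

Remove the background by subtracting linear intensities:
L_src = 10·log₁₀(10^(83.3/10) − 10^(81.1/10)) = 10·log₁₀(84970000) = 79.3 dB SPL.

79.3 dB SPL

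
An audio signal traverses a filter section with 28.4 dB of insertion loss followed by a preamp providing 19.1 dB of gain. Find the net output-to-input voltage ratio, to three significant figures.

Net gain = (−28.4) + 19.1 = -9.3 dB.
Voltage ratio = 10^(-9.3/20) = 0.343.

0.343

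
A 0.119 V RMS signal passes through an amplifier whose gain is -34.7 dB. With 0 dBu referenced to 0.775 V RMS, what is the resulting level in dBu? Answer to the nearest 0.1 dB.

-51.0 dBu

Input level: 20·log₁₀(0.119/0.775) = -16.28 dBu.
Output: -16.28 − 34.7 = -51.0 dBu.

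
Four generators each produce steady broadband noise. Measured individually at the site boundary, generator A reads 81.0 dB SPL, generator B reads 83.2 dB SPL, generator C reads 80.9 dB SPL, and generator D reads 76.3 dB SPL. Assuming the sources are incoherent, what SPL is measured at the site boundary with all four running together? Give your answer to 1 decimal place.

87.0 dB SPL

Add the sources as powers (linear), then convert back to dB:
L_total = 10·log₁₀(10^(81.0/10) + 10^(83.2/10) + 10^(80.9/10) + 10^(76.3/10)) = 10·log₁₀(500500000) = 87.0 dB SPL.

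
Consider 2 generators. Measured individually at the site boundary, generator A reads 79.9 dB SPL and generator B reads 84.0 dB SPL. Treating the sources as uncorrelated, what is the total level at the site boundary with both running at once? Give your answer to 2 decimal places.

Incoherent sources sum as intensities:
L_total = 10·log₁₀(10^(79.9/10) + 10^(84.0/10)) = 10·log₁₀(348900000) = 85.43 dB SPL.

85.43 dB SPL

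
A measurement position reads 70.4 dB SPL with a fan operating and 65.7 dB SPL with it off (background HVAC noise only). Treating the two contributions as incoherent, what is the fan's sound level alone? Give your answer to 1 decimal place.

68.6 dB SPL

Subtract intensities: L_src = 10·log₁₀(10^(L_total/10) − 10^(L_bg/10)).
L_src = 10·log₁₀(10^(70.4/10) − 10^(65.7/10)) = 10·log₁₀(7249000) = 68.6 dB SPL.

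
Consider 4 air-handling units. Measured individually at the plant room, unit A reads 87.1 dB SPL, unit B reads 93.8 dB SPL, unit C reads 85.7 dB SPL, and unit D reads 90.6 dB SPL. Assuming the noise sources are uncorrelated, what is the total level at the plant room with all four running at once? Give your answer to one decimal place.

Add the sources as powers (linear), then convert back to dB:
L_total = 10·log₁₀(10^(87.1/10) + 10^(93.8/10) + 10^(85.7/10) + 10^(90.6/10)) = 10·log₁₀(4431000000) = 96.5 dB SPL.

96.5 dB SPL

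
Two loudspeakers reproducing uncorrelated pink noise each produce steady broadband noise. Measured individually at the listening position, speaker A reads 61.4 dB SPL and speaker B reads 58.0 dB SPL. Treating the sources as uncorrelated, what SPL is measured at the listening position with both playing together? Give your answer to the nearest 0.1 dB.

63.0 dB SPL

Incoherent sources sum as intensities:
L_total = 10·log₁₀(10^(61.4/10) + 10^(58.0/10)) = 10·log₁₀(2011000) = 63.0 dB SPL.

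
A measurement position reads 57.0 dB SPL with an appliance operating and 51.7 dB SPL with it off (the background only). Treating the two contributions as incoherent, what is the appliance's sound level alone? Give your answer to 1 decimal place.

55.5 dB SPL

Remove the background by subtracting linear intensities:
L_src = 10·log₁₀(10^(57.0/10) − 10^(51.7/10)) = 10·log₁₀(353300) = 55.5 dB SPL.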